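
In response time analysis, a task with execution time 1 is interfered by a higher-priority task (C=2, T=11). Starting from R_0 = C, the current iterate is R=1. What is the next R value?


R_next = C + ceil(R_prev / T_hp) * C_hp
ceil(1 / 11) = ceil(0.0909) = 1
Interference = 1 * 2 = 2
R_next = 1 + 2 = 3

3


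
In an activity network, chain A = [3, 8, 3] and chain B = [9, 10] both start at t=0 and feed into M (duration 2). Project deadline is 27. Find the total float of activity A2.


Forward pass: ES(A2) = sum of predecessors on chain A = 3
EF = ES + duration = 3 + 8 = 11
Backward pass: LF(M) = deadline = 27; LS(M) = 27 - 2 = 25
LF(A2) = LS(M) - sum(successors on chain A) = 25 - 3 = 22
LS = LF - duration = 22 - 8 = 14
Total float = LS - ES = 14 - 3 = 11

11


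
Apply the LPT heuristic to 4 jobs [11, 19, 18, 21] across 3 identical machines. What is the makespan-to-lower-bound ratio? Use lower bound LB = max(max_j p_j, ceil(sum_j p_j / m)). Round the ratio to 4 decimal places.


LPT order: [21, 19, 18, 11]
Machine loads after assignment: [21, 19, 29]
LPT makespan = 29
Lower bound = max(max_job, ceil(total/3)) = max(21, 23) = 23
Ratio = 29 / 23 = 1.2609

1.2609


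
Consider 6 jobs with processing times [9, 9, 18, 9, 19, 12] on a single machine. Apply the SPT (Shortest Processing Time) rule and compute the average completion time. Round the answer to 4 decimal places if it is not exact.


Sort jobs by processing time (SPT order): [9, 9, 9, 12, 18, 19]
Compute completion times sequentially:
  Job 1: processing = 9, completes at 9
  Job 2: processing = 9, completes at 18
  Job 3: processing = 9, completes at 27
  Job 4: processing = 12, completes at 39
  Job 5: processing = 18, completes at 57
  Job 6: processing = 19, completes at 76
Sum of completion times = 226
Average completion time = 226/6 = 37.6667

37.6667


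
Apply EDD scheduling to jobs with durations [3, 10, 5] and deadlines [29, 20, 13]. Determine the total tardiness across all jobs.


Sort by due date (EDD order): [(5, 13), (10, 20), (3, 29)]
Compute completion times and tardiness:
  Job 1: p=5, d=13, C=5, tardiness=max(0,5-13)=0
  Job 2: p=10, d=20, C=15, tardiness=max(0,15-20)=0
  Job 3: p=3, d=29, C=18, tardiness=max(0,18-29)=0
Total tardiness = 0

0


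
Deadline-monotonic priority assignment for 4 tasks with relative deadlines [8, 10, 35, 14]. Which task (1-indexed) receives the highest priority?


Sort tasks by relative deadline (ascending):
  Task 1: deadline = 8
  Task 2: deadline = 10
  Task 4: deadline = 14
  Task 3: deadline = 35
Priority order (highest first): [1, 2, 4, 3]
Highest priority task = 1

1


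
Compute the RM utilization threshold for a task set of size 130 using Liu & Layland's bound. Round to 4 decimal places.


Compute 2^(1/130) = 1.0053461413
Subtract 1: 1.0053461413 - 1 = 0.0053461413
Multiply by n: 130 * 0.0053461413 = 0.6949983690
Round to 4 dp: 0.6950

0.6950


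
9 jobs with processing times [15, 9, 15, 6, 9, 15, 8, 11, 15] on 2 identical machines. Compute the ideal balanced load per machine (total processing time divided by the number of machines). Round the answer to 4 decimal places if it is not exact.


Total processing time = 15 + 9 + 15 + 6 + 9 + 15 + 8 + 11 + 15 = 103
Number of machines = 2
Ideal balanced load = 103 / 2 = 51.5

51.5


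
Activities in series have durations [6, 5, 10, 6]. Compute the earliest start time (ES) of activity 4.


Activity 4 starts after activities 1 through 3 complete.
Predecessor durations: [6, 5, 10]
ES = 6 + 5 + 10 = 21

21


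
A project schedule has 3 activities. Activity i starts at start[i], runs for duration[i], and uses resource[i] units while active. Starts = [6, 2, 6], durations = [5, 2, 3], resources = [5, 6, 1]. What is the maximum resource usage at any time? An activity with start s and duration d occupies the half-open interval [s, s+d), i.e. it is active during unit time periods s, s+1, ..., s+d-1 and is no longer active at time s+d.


Each activity i is active on [start_i, start_i + duration_i).
Compute total resource usage per time slot:
  t=0: active resources = [], total = 0
  t=1: active resources = [], total = 0
  t=2: active resources = [6], total = 6
  t=3: active resources = [6], total = 6
  t=4: active resources = [], total = 0
  t=5: active resources = [], total = 0
  t=6: active resources = [5, 1], total = 6
  t=7: active resources = [5, 1], total = 6
  t=8: active resources = [5, 1], total = 6
  t=9: active resources = [5], total = 5
  t=10: active resources = [5], total = 5
Peak resource demand = 6

6


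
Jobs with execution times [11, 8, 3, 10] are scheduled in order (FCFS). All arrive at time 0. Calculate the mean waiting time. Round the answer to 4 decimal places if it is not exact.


FCFS order (as given): [11, 8, 3, 10]
Waiting times:
  Job 1: wait = 0
  Job 2: wait = 11
  Job 3: wait = 19
  Job 4: wait = 22
Sum of waiting times = 52
Average waiting time = 52/4 = 13.0

13.0


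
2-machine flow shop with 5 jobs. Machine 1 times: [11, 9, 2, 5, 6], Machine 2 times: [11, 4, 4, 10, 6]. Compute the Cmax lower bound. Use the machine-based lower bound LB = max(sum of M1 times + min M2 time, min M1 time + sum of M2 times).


LB1 = sum(M1 times) + min(M2 times) = 33 + 4 = 37
LB2 = min(M1 times) + sum(M2 times) = 2 + 35 = 37
Lower bound = max(LB1, LB2) = max(37, 37) = 37

37


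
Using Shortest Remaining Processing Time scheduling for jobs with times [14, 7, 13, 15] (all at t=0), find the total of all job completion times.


Since all jobs arrive at t=0, SRPT equals SPT ordering.
SPT order: [7, 13, 14, 15]
Completion times:
  Job 1: p=7, C=7
  Job 2: p=13, C=20
  Job 3: p=14, C=34
  Job 4: p=15, C=49
Total completion time = 7 + 20 + 34 + 49 = 110

110


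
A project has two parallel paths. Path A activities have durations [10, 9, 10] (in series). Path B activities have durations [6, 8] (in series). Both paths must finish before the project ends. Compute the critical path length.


Path A total = 10 + 9 + 10 = 29
Path B total = 6 + 8 = 14
Critical path = longest path = max(29, 14) = 29

29


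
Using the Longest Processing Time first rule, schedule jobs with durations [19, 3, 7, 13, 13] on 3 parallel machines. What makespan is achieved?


Sort jobs in decreasing order (LPT): [19, 13, 13, 7, 3]
Assign each job to the least loaded machine:
  Machine 1: jobs [19], load = 19
  Machine 2: jobs [13, 7], load = 20
  Machine 3: jobs [13, 3], load = 16
Makespan = max load = 20

20


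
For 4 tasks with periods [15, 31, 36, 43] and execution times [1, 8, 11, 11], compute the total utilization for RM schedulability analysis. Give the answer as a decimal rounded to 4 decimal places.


Compute individual utilizations (exact fractions):
  Task 1: C/T = 1/15 (approx. 0.0667)
  Task 2: C/T = 8/31 (approx. 0.2581)
  Task 3: C/T = 11/36 (approx. 0.3056)
  Task 4: C/T = 11/43 (approx. 0.2558)
Total utilization U = 1/15 + 8/31 + 11/36 + 11/43 = 212611/239940
Rounded to 4 decimal places: U = 0.8861
RM (Liu & Layland) bound for 4 tasks = 0.756828; compare with U = 212611/239940 (approx. 0.886101)
bound < U <= 1, so the RM sufficient condition is not met (inconclusive; an exact test such as response-time analysis is needed).

0.8861


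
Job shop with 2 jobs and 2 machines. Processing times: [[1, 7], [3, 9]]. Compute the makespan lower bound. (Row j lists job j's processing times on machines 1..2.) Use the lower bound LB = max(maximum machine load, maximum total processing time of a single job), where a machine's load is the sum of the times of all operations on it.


Machine loads:
  Machine 1: 1 + 3 = 4
  Machine 2: 7 + 9 = 16
Max machine load = 16
Job totals:
  Job 1: 8
  Job 2: 12
Max job total = 12
Lower bound = max(16, 12) = 16

16


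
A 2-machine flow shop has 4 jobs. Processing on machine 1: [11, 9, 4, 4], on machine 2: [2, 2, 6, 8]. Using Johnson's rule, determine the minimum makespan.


Apply Johnson's rule:
  Group 1 (a <= b): [(3, 4, 6), (4, 4, 8)]
  Group 2 (a > b): [(1, 11, 2), (2, 9, 2)]
Optimal job order: [3, 4, 1, 2]
Schedule:
  Job 3: M1 done at 4, M2 done at 10
  Job 4: M1 done at 8, M2 done at 18
  Job 1: M1 done at 19, M2 done at 21
  Job 2: M1 done at 28, M2 done at 30
Makespan = 30

30


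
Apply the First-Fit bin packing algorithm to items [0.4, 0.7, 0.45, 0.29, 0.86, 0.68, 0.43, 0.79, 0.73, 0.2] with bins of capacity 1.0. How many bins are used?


Place items sequentially using First-Fit:
  Item 0.4 -> new Bin 1
  Item 0.7 -> new Bin 2
  Item 0.45 -> Bin 1 (now 0.85)
  Item 0.29 -> Bin 2 (now 0.99)
  Item 0.86 -> new Bin 3
  Item 0.68 -> new Bin 4
  Item 0.43 -> new Bin 5
  Item 0.79 -> new Bin 6
  Item 0.73 -> new Bin 7
  Item 0.2 -> Bin 4 (now 0.88)
Total bins used = 7

7


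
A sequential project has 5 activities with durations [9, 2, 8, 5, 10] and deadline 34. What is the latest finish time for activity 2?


LF(activity 2) = deadline - sum of successor durations
Successors: activities 3 through 5 with durations [8, 5, 10]
Sum of successor durations = 23
LF = 34 - 23 = 11

11


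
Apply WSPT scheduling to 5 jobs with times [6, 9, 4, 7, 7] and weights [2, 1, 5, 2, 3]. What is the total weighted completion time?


Compute p/w ratios and sort ascending (WSPT): [(4, 5), (7, 3), (6, 2), (7, 2), (9, 1)]
Compute weighted completion times:
  Job (p=4,w=5): C=4, w*C=5*4=20
  Job (p=7,w=3): C=11, w*C=3*11=33
  Job (p=6,w=2): C=17, w*C=2*17=34
  Job (p=7,w=2): C=24, w*C=2*24=48
  Job (p=9,w=1): C=33, w*C=1*33=33
Total weighted completion time = 168

168


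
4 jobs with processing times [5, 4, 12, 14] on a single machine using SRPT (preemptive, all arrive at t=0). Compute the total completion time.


Since all jobs arrive at t=0, SRPT equals SPT ordering.
SPT order: [4, 5, 12, 14]
Completion times:
  Job 1: p=4, C=4
  Job 2: p=5, C=9
  Job 3: p=12, C=21
  Job 4: p=14, C=35
Total completion time = 4 + 9 + 21 + 35 = 69

69


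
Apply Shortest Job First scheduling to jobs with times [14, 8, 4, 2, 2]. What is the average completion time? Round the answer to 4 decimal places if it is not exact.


SJF order (ascending): [2, 2, 4, 8, 14]
Completion times:
  Job 1: burst=2, C=2
  Job 2: burst=2, C=4
  Job 3: burst=4, C=8
  Job 4: burst=8, C=16
  Job 5: burst=14, C=30
Average completion = 60/5 = 12.0

12.0


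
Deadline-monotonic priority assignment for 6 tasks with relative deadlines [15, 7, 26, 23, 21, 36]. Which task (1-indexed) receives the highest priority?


Sort tasks by relative deadline (ascending):
  Task 2: deadline = 7
  Task 1: deadline = 15
  Task 5: deadline = 21
  Task 4: deadline = 23
  Task 3: deadline = 26
  Task 6: deadline = 36
Priority order (highest first): [2, 1, 5, 4, 3, 6]
Highest priority task = 2

2


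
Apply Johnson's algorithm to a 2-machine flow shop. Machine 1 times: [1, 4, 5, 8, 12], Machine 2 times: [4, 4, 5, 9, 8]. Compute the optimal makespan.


Apply Johnson's rule:
  Group 1 (a <= b): [(1, 1, 4), (2, 4, 4), (3, 5, 5), (4, 8, 9)]
  Group 2 (a > b): [(5, 12, 8)]
Optimal job order: [1, 2, 3, 4, 5]
Schedule:
  Job 1: M1 done at 1, M2 done at 5
  Job 2: M1 done at 5, M2 done at 9
  Job 3: M1 done at 10, M2 done at 15
  Job 4: M1 done at 18, M2 done at 27
  Job 5: M1 done at 30, M2 done at 38
Makespan = 38

38


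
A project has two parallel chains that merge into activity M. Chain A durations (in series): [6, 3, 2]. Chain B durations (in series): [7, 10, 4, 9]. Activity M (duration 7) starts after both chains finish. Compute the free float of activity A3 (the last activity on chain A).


ES(A3) = sum of predecessors on chain A = 9
EF(A3) = ES + duration = 9 + 2 = 11
Successor of A3 is M. ES(M) = max(sum(A), sum(B)) = max(11, 30) = 30
Free float = ES(successor) - EF(current) = 30 - 11 = 19

19


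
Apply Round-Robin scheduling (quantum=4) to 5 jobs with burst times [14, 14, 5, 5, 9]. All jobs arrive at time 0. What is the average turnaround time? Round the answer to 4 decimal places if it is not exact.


Time quantum = 4
Execution trace:
  J1 runs 4 units, time = 4
  J2 runs 4 units, time = 8
  J3 runs 4 units, time = 12
  J4 runs 4 units, time = 16
  J5 runs 4 units, time = 20
  J1 runs 4 units, time = 24
  J2 runs 4 units, time = 28
  J3 runs 1 units, time = 29
  J4 runs 1 units, time = 30
  J5 runs 4 units, time = 34
  J1 runs 4 units, time = 38
  J2 runs 4 units, time = 42
  J5 runs 1 units, time = 43
  J1 runs 2 units, time = 45
  J2 runs 2 units, time = 47
Finish times: [45, 47, 29, 30, 43]
Average turnaround = 194/5 = 38.8

38.8


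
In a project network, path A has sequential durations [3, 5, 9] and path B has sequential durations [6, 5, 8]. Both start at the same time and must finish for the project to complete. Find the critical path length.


Path A total = 3 + 5 + 9 = 17
Path B total = 6 + 5 + 8 = 19
Critical path = longest path = max(17, 19) = 19

19


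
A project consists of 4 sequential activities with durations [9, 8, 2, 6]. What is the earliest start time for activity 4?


Activity 4 starts after activities 1 through 3 complete.
Predecessor durations: [9, 8, 2]
ES = 9 + 8 + 2 = 19

19


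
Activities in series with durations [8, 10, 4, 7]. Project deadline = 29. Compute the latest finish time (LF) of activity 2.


LF(activity 2) = deadline - sum of successor durations
Successors: activities 3 through 4 with durations [4, 7]
Sum of successor durations = 11
LF = 29 - 11 = 18

18


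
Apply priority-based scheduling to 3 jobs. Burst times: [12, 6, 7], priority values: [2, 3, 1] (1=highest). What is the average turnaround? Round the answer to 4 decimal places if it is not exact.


Sort by priority (ascending = highest first):
Order: [(1, 7), (2, 12), (3, 6)]
Completion times:
  Priority 1, burst=7, C=7
  Priority 2, burst=12, C=19
  Priority 3, burst=6, C=25
Average turnaround = 51/3 = 17.0

17.0


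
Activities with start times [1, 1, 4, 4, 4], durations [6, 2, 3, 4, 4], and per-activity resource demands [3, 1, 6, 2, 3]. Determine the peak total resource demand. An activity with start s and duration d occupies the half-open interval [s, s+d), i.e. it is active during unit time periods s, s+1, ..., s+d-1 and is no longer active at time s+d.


Each activity i is active on [start_i, start_i + duration_i).
Compute total resource usage per time slot:
  t=0: active resources = [], total = 0
  t=1: active resources = [3, 1], total = 4
  t=2: active resources = [3, 1], total = 4
  t=3: active resources = [3], total = 3
  t=4: active resources = [3, 6, 2, 3], total = 14
  t=5: active resources = [3, 6, 2, 3], total = 14
  t=6: active resources = [3, 6, 2, 3], total = 14
  t=7: active resources = [2, 3], total = 5
Peak resource demand = 14

14


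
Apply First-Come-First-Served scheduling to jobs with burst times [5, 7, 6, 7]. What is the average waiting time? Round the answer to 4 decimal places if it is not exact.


FCFS order (as given): [5, 7, 6, 7]
Waiting times:
  Job 1: wait = 0
  Job 2: wait = 5
  Job 3: wait = 12
  Job 4: wait = 18
Sum of waiting times = 35
Average waiting time = 35/4 = 8.75

8.75


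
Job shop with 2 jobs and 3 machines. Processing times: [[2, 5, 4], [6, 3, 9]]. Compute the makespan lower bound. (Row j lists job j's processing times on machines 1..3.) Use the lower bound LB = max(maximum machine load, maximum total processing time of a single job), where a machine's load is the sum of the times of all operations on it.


Machine loads:
  Machine 1: 2 + 6 = 8
  Machine 2: 5 + 3 = 8
  Machine 3: 4 + 9 = 13
Max machine load = 13
Job totals:
  Job 1: 11
  Job 2: 18
Max job total = 18
Lower bound = max(13, 18) = 18

18


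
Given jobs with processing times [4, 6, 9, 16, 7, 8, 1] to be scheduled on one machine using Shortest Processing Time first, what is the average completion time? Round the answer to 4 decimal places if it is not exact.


Sort jobs by processing time (SPT order): [1, 4, 6, 7, 8, 9, 16]
Compute completion times sequentially:
  Job 1: processing = 1, completes at 1
  Job 2: processing = 4, completes at 5
  Job 3: processing = 6, completes at 11
  Job 4: processing = 7, completes at 18
  Job 5: processing = 8, completes at 26
  Job 6: processing = 9, completes at 35
  Job 7: processing = 16, completes at 51
Sum of completion times = 147
Average completion time = 147/7 = 21.0

21.0


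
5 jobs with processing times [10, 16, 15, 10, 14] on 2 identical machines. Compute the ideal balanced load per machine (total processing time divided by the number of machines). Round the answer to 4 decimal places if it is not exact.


Total processing time = 10 + 16 + 15 + 10 + 14 = 65
Number of machines = 2
Ideal balanced load = 65 / 2 = 32.5

32.5


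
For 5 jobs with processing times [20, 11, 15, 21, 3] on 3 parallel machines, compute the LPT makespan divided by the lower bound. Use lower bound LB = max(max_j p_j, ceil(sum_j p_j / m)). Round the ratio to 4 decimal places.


LPT order: [21, 20, 15, 11, 3]
Machine loads after assignment: [21, 23, 26]
LPT makespan = 26
Lower bound = max(max_job, ceil(total/3)) = max(21, 24) = 24
Ratio = 26 / 24 = 1.0833

1.0833


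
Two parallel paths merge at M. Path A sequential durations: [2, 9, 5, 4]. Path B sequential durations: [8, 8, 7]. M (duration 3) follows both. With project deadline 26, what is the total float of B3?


Forward pass: ES(B3) = sum of predecessors on chain B = 16
EF = ES + duration = 16 + 7 = 23
Backward pass: LF(M) = deadline = 26; LS(M) = 26 - 3 = 23
LF(B3) = LS(M) - sum(successors on chain B) = 23 - 0 = 23
LS = LF - duration = 23 - 7 = 16
Total float = LS - ES = 16 - 16 = 0

0


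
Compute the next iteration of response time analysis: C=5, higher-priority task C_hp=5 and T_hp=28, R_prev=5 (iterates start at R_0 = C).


R_next = C + ceil(R_prev / T_hp) * C_hp
ceil(5 / 28) = ceil(0.1786) = 1
Interference = 1 * 5 = 5
R_next = 5 + 5 = 10

10


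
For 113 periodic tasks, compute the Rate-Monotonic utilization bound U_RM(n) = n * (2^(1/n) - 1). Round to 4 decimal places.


Compute 2^(1/113) = 1.0061528976
Subtract 1: 1.0061528976 - 1 = 0.0061528976
Multiply by n: 113 * 0.0061528976 = 0.6952774288
Round to 4 dp: 0.6953

0.6953


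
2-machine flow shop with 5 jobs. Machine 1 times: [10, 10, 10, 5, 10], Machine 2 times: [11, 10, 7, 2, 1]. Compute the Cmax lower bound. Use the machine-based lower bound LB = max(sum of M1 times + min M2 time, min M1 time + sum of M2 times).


LB1 = sum(M1 times) + min(M2 times) = 45 + 1 = 46
LB2 = min(M1 times) + sum(M2 times) = 5 + 31 = 36
Lower bound = max(LB1, LB2) = max(46, 36) = 46

46


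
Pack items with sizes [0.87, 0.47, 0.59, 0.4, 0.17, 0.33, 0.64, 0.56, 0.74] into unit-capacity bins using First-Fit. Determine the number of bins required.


Place items sequentially using First-Fit:
  Item 0.87 -> new Bin 1
  Item 0.47 -> new Bin 2
  Item 0.59 -> new Bin 3
  Item 0.4 -> Bin 2 (now 0.87)
  Item 0.17 -> Bin 3 (now 0.76)
  Item 0.33 -> new Bin 4
  Item 0.64 -> Bin 4 (now 0.97)
  Item 0.56 -> new Bin 5
  Item 0.74 -> new Bin 6
Total bins used = 6

6


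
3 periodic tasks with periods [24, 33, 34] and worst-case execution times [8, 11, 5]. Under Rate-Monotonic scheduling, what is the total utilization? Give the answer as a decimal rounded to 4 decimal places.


Compute individual utilizations (exact fractions):
  Task 1: C/T = 8/24 = 1/3 (approx. 0.3333)
  Task 2: C/T = 11/33 = 1/3 (approx. 0.3333)
  Task 3: C/T = 5/34 (approx. 0.1471)
Total utilization U = 1/3 + 1/3 + 5/34 = 83/102
Rounded to 4 decimal places: U = 0.8137
RM (Liu & Layland) bound for 3 tasks = 0.779763; compare with U = 83/102 (approx. 0.813725)
bound < U <= 1, so the RM sufficient condition is not met (inconclusive; an exact test such as response-time analysis is needed).

0.8137


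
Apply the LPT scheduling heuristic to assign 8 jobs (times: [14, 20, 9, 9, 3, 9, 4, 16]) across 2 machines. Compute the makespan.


Sort jobs in decreasing order (LPT): [20, 16, 14, 9, 9, 9, 4, 3]
Assign each job to the least loaded machine:
  Machine 1: jobs [20, 9, 9, 4], load = 42
  Machine 2: jobs [16, 14, 9, 3], load = 42
Makespan = max load = 42

42


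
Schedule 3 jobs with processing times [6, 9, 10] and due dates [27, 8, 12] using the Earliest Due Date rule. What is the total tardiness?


Sort by due date (EDD order): [(9, 8), (10, 12), (6, 27)]
Compute completion times and tardiness:
  Job 1: p=9, d=8, C=9, tardiness=max(0,9-8)=1
  Job 2: p=10, d=12, C=19, tardiness=max(0,19-12)=7
  Job 3: p=6, d=27, C=25, tardiness=max(0,25-27)=0
Total tardiness = 8

8


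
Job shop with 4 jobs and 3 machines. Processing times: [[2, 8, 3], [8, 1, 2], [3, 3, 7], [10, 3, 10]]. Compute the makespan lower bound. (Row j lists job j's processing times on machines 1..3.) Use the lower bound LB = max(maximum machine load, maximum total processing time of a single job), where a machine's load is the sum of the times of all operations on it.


Machine loads:
  Machine 1: 2 + 8 + 3 + 10 = 23
  Machine 2: 8 + 1 + 3 + 3 = 15
  Machine 3: 3 + 2 + 7 + 10 = 22
Max machine load = 23
Job totals:
  Job 1: 13
  Job 2: 11
  Job 3: 13
  Job 4: 23
Max job total = 23
Lower bound = max(23, 23) = 23

23


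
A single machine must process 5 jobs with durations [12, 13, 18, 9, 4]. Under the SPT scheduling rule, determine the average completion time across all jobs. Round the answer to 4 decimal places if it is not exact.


Sort jobs by processing time (SPT order): [4, 9, 12, 13, 18]
Compute completion times sequentially:
  Job 1: processing = 4, completes at 4
  Job 2: processing = 9, completes at 13
  Job 3: processing = 12, completes at 25
  Job 4: processing = 13, completes at 38
  Job 5: processing = 18, completes at 56
Sum of completion times = 136
Average completion time = 136/5 = 27.2

27.2


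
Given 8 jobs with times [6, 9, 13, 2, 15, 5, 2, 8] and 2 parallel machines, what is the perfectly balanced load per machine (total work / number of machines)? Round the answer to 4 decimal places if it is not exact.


Total processing time = 6 + 9 + 13 + 2 + 15 + 5 + 2 + 8 = 60
Number of machines = 2
Ideal balanced load = 60 / 2 = 30.0

30.0


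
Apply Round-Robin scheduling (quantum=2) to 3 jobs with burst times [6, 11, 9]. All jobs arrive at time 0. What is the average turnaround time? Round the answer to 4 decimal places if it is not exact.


Time quantum = 2
Execution trace:
  J1 runs 2 units, time = 2
  J2 runs 2 units, time = 4
  J3 runs 2 units, time = 6
  J1 runs 2 units, time = 8
  J2 runs 2 units, time = 10
  J3 runs 2 units, time = 12
  J1 runs 2 units, time = 14
  J2 runs 2 units, time = 16
  J3 runs 2 units, time = 18
  J2 runs 2 units, time = 20
  J3 runs 2 units, time = 22
  J2 runs 2 units, time = 24
  J3 runs 1 units, time = 25
  J2 runs 1 units, time = 26
Finish times: [14, 26, 25]
Average turnaround = 65/3 = 21.6667

21.6667


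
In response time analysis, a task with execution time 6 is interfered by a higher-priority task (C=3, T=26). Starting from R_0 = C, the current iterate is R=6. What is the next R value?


R_next = C + ceil(R_prev / T_hp) * C_hp
ceil(6 / 26) = ceil(0.2308) = 1
Interference = 1 * 3 = 3
R_next = 6 + 3 = 9

9


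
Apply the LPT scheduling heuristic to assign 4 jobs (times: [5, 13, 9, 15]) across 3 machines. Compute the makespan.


Sort jobs in decreasing order (LPT): [15, 13, 9, 5]
Assign each job to the least loaded machine:
  Machine 1: jobs [15], load = 15
  Machine 2: jobs [13], load = 13
  Machine 3: jobs [9, 5], load = 14
Makespan = max load = 15

15


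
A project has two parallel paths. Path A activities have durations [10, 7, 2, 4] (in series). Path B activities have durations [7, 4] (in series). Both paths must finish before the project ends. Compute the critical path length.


Path A total = 10 + 7 + 2 + 4 = 23
Path B total = 7 + 4 = 11
Critical path = longest path = max(23, 11) = 23

23


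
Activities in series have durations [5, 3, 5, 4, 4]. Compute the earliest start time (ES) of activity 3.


Activity 3 starts after activities 1 through 2 complete.
Predecessor durations: [5, 3]
ES = 5 + 3 = 8

8


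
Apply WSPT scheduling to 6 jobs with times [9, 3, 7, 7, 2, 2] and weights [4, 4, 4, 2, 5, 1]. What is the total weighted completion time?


Compute p/w ratios and sort ascending (WSPT): [(2, 5), (3, 4), (7, 4), (2, 1), (9, 4), (7, 2)]
Compute weighted completion times:
  Job (p=2,w=5): C=2, w*C=5*2=10
  Job (p=3,w=4): C=5, w*C=4*5=20
  Job (p=7,w=4): C=12, w*C=4*12=48
  Job (p=2,w=1): C=14, w*C=1*14=14
  Job (p=9,w=4): C=23, w*C=4*23=92
  Job (p=7,w=2): C=30, w*C=2*30=60
Total weighted completion time = 244

244


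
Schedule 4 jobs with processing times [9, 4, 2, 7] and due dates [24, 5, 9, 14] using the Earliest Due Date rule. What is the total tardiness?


Sort by due date (EDD order): [(4, 5), (2, 9), (7, 14), (9, 24)]
Compute completion times and tardiness:
  Job 1: p=4, d=5, C=4, tardiness=max(0,4-5)=0
  Job 2: p=2, d=9, C=6, tardiness=max(0,6-9)=0
  Job 3: p=7, d=14, C=13, tardiness=max(0,13-14)=0
  Job 4: p=9, d=24, C=22, tardiness=max(0,22-24)=0
Total tardiness = 0

0


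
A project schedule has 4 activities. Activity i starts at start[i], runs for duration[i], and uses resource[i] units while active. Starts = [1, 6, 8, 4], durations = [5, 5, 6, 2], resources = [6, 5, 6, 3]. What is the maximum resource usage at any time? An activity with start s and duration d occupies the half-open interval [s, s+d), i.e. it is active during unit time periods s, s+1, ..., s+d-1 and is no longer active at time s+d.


Each activity i is active on [start_i, start_i + duration_i).
Compute total resource usage per time slot:
  t=0: active resources = [], total = 0
  t=1: active resources = [6], total = 6
  t=2: active resources = [6], total = 6
  t=3: active resources = [6], total = 6
  t=4: active resources = [6, 3], total = 9
  t=5: active resources = [6, 3], total = 9
  t=6: active resources = [5], total = 5
  t=7: active resources = [5], total = 5
  t=8: active resources = [5, 6], total = 11
  t=9: active resources = [5, 6], total = 11
  t=10: active resources = [5, 6], total = 11
  t=11: active resources = [6], total = 6
  t=12: active resources = [6], total = 6
  t=13: active resources = [6], total = 6
Peak resource demand = 11

11


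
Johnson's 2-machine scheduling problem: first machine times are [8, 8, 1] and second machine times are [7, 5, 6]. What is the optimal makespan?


Apply Johnson's rule:
  Group 1 (a <= b): [(3, 1, 6)]
  Group 2 (a > b): [(1, 8, 7), (2, 8, 5)]
Optimal job order: [3, 1, 2]
Schedule:
  Job 3: M1 done at 1, M2 done at 7
  Job 1: M1 done at 9, M2 done at 16
  Job 2: M1 done at 17, M2 done at 22
Makespan = 22

22


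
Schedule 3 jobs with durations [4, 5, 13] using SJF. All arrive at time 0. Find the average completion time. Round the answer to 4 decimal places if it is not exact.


SJF order (ascending): [4, 5, 13]
Completion times:
  Job 1: burst=4, C=4
  Job 2: burst=5, C=9
  Job 3: burst=13, C=22
Average completion = 35/3 = 11.6667

11.6667


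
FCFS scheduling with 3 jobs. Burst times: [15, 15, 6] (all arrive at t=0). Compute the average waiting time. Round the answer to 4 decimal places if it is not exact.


FCFS order (as given): [15, 15, 6]
Waiting times:
  Job 1: wait = 0
  Job 2: wait = 15
  Job 3: wait = 30
Sum of waiting times = 45
Average waiting time = 45/3 = 15.0

15.0


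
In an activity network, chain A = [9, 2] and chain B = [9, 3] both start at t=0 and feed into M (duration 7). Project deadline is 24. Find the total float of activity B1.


Forward pass: ES(B1) = sum of predecessors on chain B = 0
EF = ES + duration = 0 + 9 = 9
Backward pass: LF(M) = deadline = 24; LS(M) = 24 - 7 = 17
LF(B1) = LS(M) - sum(successors on chain B) = 17 - 3 = 14
LS = LF - duration = 14 - 9 = 5
Total float = LS - ES = 5 - 0 = 5

5


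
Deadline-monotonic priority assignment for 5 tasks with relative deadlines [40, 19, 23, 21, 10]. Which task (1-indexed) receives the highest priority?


Sort tasks by relative deadline (ascending):
  Task 5: deadline = 10
  Task 2: deadline = 19
  Task 4: deadline = 21
  Task 3: deadline = 23
  Task 1: deadline = 40
Priority order (highest first): [5, 2, 4, 3, 1]
Highest priority task = 5

5


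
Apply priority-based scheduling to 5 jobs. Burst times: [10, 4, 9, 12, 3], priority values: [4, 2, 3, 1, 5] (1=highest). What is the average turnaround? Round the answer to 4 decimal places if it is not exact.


Sort by priority (ascending = highest first):
Order: [(1, 12), (2, 4), (3, 9), (4, 10), (5, 3)]
Completion times:
  Priority 1, burst=12, C=12
  Priority 2, burst=4, C=16
  Priority 3, burst=9, C=25
  Priority 4, burst=10, C=35
  Priority 5, burst=3, C=38
Average turnaround = 126/5 = 25.2

25.2


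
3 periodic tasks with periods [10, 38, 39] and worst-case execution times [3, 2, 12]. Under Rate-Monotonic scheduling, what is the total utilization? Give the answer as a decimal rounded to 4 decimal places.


Compute individual utilizations (exact fractions):
  Task 1: C/T = 3/10 (approx. 0.3)
  Task 2: C/T = 2/38 = 1/19 (approx. 0.0526)
  Task 3: C/T = 12/39 = 4/13 (approx. 0.3077)
Total utilization U = 3/10 + 1/19 + 4/13 = 1631/2470
Rounded to 4 decimal places: U = 0.6603
RM (Liu & Layland) bound for 3 tasks = 0.779763; compare with U = 1631/2470 (approx. 0.660324)
U <= bound, so schedulable by RM sufficient condition.

0.6603


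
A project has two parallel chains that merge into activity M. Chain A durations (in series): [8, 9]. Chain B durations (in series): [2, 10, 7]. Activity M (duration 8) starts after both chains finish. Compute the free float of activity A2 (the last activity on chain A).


ES(A2) = sum of predecessors on chain A = 8
EF(A2) = ES + duration = 8 + 9 = 17
Successor of A2 is M. ES(M) = max(sum(A), sum(B)) = max(17, 19) = 19
Free float = ES(successor) - EF(current) = 19 - 17 = 2

2


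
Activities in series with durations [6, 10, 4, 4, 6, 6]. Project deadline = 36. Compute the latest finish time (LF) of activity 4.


LF(activity 4) = deadline - sum of successor durations
Successors: activities 5 through 6 with durations [6, 6]
Sum of successor durations = 12
LF = 36 - 12 = 24

24


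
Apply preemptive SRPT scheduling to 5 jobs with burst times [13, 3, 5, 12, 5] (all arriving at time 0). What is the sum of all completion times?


Since all jobs arrive at t=0, SRPT equals SPT ordering.
SPT order: [3, 5, 5, 12, 13]
Completion times:
  Job 1: p=3, C=3
  Job 2: p=5, C=8
  Job 3: p=5, C=13
  Job 4: p=12, C=25
  Job 5: p=13, C=38
Total completion time = 3 + 8 + 13 + 25 + 38 = 87

87


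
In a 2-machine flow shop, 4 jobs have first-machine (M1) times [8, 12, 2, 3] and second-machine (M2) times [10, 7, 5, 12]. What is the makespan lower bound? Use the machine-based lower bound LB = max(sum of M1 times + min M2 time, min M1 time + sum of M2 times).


LB1 = sum(M1 times) + min(M2 times) = 25 + 5 = 30
LB2 = min(M1 times) + sum(M2 times) = 2 + 34 = 36
Lower bound = max(LB1, LB2) = max(30, 36) = 36

36


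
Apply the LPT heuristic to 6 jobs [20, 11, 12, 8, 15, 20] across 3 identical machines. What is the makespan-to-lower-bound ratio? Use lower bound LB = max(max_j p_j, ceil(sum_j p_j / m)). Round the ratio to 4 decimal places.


LPT order: [20, 20, 15, 12, 11, 8]
Machine loads after assignment: [31, 28, 27]
LPT makespan = 31
Lower bound = max(max_job, ceil(total/3)) = max(20, 29) = 29
Ratio = 31 / 29 = 1.069

1.069


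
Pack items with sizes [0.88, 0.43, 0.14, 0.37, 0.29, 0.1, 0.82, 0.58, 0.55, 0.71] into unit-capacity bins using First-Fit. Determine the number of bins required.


Place items sequentially using First-Fit:
  Item 0.88 -> new Bin 1
  Item 0.43 -> new Bin 2
  Item 0.14 -> Bin 2 (now 0.57)
  Item 0.37 -> Bin 2 (now 0.94)
  Item 0.29 -> new Bin 3
  Item 0.1 -> Bin 1 (now 0.98)
  Item 0.82 -> new Bin 4
  Item 0.58 -> Bin 3 (now 0.87)
  Item 0.55 -> new Bin 5
  Item 0.71 -> new Bin 6
Total bins used = 6

6


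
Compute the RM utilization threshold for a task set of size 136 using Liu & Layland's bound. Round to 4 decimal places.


Compute 2^(1/136) = 1.0051096806
Subtract 1: 1.0051096806 - 1 = 0.0051096806
Multiply by n: 136 * 0.0051096806 = 0.6949165616
Round to 4 dp: 0.6949

0.6949


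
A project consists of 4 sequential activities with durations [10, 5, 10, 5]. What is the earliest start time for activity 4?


Activity 4 starts after activities 1 through 3 complete.
Predecessor durations: [10, 5, 10]
ES = 10 + 5 + 10 = 25

25


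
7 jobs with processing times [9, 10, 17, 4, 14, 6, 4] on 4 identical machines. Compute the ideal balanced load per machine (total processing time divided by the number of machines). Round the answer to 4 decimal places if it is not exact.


Total processing time = 9 + 10 + 17 + 4 + 14 + 6 + 4 = 64
Number of machines = 4
Ideal balanced load = 64 / 4 = 16.0

16.0


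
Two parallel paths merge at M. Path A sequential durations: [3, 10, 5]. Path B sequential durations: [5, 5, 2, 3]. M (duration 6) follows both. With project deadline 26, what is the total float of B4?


Forward pass: ES(B4) = sum of predecessors on chain B = 12
EF = ES + duration = 12 + 3 = 15
Backward pass: LF(M) = deadline = 26; LS(M) = 26 - 6 = 20
LF(B4) = LS(M) - sum(successors on chain B) = 20 - 0 = 20
LS = LF - duration = 20 - 3 = 17
Total float = LS - ES = 17 - 12 = 5

5


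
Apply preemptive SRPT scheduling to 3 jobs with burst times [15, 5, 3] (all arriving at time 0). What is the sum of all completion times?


Since all jobs arrive at t=0, SRPT equals SPT ordering.
SPT order: [3, 5, 15]
Completion times:
  Job 1: p=3, C=3
  Job 2: p=5, C=8
  Job 3: p=15, C=23
Total completion time = 3 + 8 + 23 = 34

34


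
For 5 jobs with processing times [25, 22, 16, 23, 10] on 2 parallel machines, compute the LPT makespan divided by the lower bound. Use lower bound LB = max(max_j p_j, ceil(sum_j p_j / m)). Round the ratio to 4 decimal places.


LPT order: [25, 23, 22, 16, 10]
Machine loads after assignment: [51, 45]
LPT makespan = 51
Lower bound = max(max_job, ceil(total/2)) = max(25, 48) = 48
Ratio = 51 / 48 = 1.0625

1.0625


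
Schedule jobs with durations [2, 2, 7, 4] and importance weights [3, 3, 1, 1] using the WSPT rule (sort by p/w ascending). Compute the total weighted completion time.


Compute p/w ratios and sort ascending (WSPT): [(2, 3), (2, 3), (4, 1), (7, 1)]
Compute weighted completion times:
  Job (p=2,w=3): C=2, w*C=3*2=6
  Job (p=2,w=3): C=4, w*C=3*4=12
  Job (p=4,w=1): C=8, w*C=1*8=8
  Job (p=7,w=1): C=15, w*C=1*15=15
Total weighted completion time = 41

41


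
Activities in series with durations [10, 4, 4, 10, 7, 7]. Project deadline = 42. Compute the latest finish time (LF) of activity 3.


LF(activity 3) = deadline - sum of successor durations
Successors: activities 4 through 6 with durations [10, 7, 7]
Sum of successor durations = 24
LF = 42 - 24 = 18

18


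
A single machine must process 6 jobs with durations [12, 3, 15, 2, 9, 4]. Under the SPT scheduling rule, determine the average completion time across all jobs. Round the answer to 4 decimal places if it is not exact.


Sort jobs by processing time (SPT order): [2, 3, 4, 9, 12, 15]
Compute completion times sequentially:
  Job 1: processing = 2, completes at 2
  Job 2: processing = 3, completes at 5
  Job 3: processing = 4, completes at 9
  Job 4: processing = 9, completes at 18
  Job 5: processing = 12, completes at 30
  Job 6: processing = 15, completes at 45
Sum of completion times = 109
Average completion time = 109/6 = 18.1667

18.1667


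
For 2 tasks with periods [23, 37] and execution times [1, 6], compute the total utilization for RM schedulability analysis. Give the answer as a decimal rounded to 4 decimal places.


Compute individual utilizations (exact fractions):
  Task 1: C/T = 1/23 (approx. 0.0435)
  Task 2: C/T = 6/37 (approx. 0.1622)
Total utilization U = 1/23 + 6/37 = 175/851
Rounded to 4 decimal places: U = 0.2056
RM (Liu & Layland) bound for 2 tasks = 0.828427; compare with U = 175/851 (approx. 0.205640)
U <= bound, so schedulable by RM sufficient condition.

0.2056


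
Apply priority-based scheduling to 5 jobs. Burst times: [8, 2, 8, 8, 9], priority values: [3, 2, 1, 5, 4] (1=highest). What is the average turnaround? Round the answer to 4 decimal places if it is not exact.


Sort by priority (ascending = highest first):
Order: [(1, 8), (2, 2), (3, 8), (4, 9), (5, 8)]
Completion times:
  Priority 1, burst=8, C=8
  Priority 2, burst=2, C=10
  Priority 3, burst=8, C=18
  Priority 4, burst=9, C=27
  Priority 5, burst=8, C=35
Average turnaround = 98/5 = 19.6

19.6


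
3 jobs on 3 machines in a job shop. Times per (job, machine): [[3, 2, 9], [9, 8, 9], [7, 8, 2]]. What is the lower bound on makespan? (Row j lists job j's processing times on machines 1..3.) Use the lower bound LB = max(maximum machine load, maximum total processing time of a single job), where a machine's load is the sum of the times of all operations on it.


Machine loads:
  Machine 1: 3 + 9 + 7 = 19
  Machine 2: 2 + 8 + 8 = 18
  Machine 3: 9 + 9 + 2 = 20
Max machine load = 20
Job totals:
  Job 1: 14
  Job 2: 26
  Job 3: 17
Max job total = 26
Lower bound = max(20, 26) = 26

26


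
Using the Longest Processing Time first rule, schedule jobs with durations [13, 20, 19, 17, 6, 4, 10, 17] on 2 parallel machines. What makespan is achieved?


Sort jobs in decreasing order (LPT): [20, 19, 17, 17, 13, 10, 6, 4]
Assign each job to the least loaded machine:
  Machine 1: jobs [20, 17, 10, 6], load = 53
  Machine 2: jobs [19, 17, 13, 4], load = 53
Makespan = max load = 53

53


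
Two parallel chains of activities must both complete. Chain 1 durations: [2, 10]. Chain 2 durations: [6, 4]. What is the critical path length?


Path A total = 2 + 10 = 12
Path B total = 6 + 4 = 10
Critical path = longest path = max(12, 10) = 12

12


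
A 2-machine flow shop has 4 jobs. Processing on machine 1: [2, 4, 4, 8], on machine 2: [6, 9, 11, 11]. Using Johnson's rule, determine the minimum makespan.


Apply Johnson's rule:
  Group 1 (a <= b): [(1, 2, 6), (2, 4, 9), (3, 4, 11), (4, 8, 11)]
  Group 2 (a > b): []
Optimal job order: [1, 2, 3, 4]
Schedule:
  Job 1: M1 done at 2, M2 done at 8
  Job 2: M1 done at 6, M2 done at 17
  Job 3: M1 done at 10, M2 done at 28
  Job 4: M1 done at 18, M2 done at 39
Makespan = 39

39


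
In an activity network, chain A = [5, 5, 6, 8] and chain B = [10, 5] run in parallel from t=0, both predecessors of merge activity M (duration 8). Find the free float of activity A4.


ES(A4) = sum of predecessors on chain A = 16
EF(A4) = ES + duration = 16 + 8 = 24
Successor of A4 is M. ES(M) = max(sum(A), sum(B)) = max(24, 15) = 24
Free float = ES(successor) - EF(current) = 24 - 24 = 0

0


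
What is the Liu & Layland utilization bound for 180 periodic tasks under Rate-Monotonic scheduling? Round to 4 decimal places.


Compute 2^(1/180) = 1.0038582416
Subtract 1: 1.0038582416 - 1 = 0.0038582416
Multiply by n: 180 * 0.0038582416 = 0.6944834880
Round to 4 dp: 0.6945

0.6945


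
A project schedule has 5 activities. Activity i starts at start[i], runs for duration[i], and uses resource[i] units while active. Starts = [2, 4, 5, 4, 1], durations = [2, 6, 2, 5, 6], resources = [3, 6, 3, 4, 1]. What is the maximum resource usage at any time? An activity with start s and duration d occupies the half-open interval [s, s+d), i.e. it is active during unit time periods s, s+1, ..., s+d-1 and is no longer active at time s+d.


Each activity i is active on [start_i, start_i + duration_i).
Compute total resource usage per time slot:
  t=0: active resources = [], total = 0
  t=1: active resources = [1], total = 1
  t=2: active resources = [3, 1], total = 4
  t=3: active resources = [3, 1], total = 4
  t=4: active resources = [6, 4, 1], total = 11
  t=5: active resources = [6, 3, 4, 1], total = 14
  t=6: active resources = [6, 3, 4, 1], total = 14
  t=7: active resources = [6, 4], total = 10
  t=8: active resources = [6, 4], total = 10
  t=9: active resources = [6], total = 6
Peak resource demand = 14

14


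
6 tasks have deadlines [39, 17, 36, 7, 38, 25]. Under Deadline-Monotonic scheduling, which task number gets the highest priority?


Sort tasks by relative deadline (ascending):
  Task 4: deadline = 7
  Task 2: deadline = 17
  Task 6: deadline = 25
  Task 3: deadline = 36
  Task 5: deadline = 38
  Task 1: deadline = 39
Priority order (highest first): [4, 2, 6, 3, 5, 1]
Highest priority task = 4

4
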